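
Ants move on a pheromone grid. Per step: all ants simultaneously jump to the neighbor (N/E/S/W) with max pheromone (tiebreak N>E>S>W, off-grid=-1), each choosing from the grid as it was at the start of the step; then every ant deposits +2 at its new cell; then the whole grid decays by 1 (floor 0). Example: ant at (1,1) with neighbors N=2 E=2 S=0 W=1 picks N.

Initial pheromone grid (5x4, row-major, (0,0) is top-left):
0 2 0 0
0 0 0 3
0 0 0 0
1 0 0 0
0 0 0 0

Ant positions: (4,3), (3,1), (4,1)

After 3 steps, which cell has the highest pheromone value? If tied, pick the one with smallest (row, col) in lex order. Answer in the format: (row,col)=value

Answer: (3,0)=4

Derivation:
Step 1: ant0:(4,3)->N->(3,3) | ant1:(3,1)->W->(3,0) | ant2:(4,1)->N->(3,1)
  grid max=2 at (1,3)
Step 2: ant0:(3,3)->N->(2,3) | ant1:(3,0)->E->(3,1) | ant2:(3,1)->W->(3,0)
  grid max=3 at (3,0)
Step 3: ant0:(2,3)->N->(1,3) | ant1:(3,1)->W->(3,0) | ant2:(3,0)->E->(3,1)
  grid max=4 at (3,0)
Final grid:
  0 0 0 0
  0 0 0 2
  0 0 0 0
  4 3 0 0
  0 0 0 0
Max pheromone 4 at (3,0)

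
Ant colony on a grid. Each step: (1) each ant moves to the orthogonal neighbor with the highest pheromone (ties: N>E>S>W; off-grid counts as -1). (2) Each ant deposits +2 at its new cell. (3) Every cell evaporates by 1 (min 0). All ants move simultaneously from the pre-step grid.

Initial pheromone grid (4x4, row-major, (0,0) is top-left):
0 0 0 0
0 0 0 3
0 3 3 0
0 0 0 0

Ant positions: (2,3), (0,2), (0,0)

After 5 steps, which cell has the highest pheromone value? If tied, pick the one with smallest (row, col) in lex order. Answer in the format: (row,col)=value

Answer: (1,3)=10

Derivation:
Step 1: ant0:(2,3)->N->(1,3) | ant1:(0,2)->E->(0,3) | ant2:(0,0)->E->(0,1)
  grid max=4 at (1,3)
Step 2: ant0:(1,3)->N->(0,3) | ant1:(0,3)->S->(1,3) | ant2:(0,1)->E->(0,2)
  grid max=5 at (1,3)
Step 3: ant0:(0,3)->S->(1,3) | ant1:(1,3)->N->(0,3) | ant2:(0,2)->E->(0,3)
  grid max=6 at (1,3)
Step 4: ant0:(1,3)->N->(0,3) | ant1:(0,3)->S->(1,3) | ant2:(0,3)->S->(1,3)
  grid max=9 at (1,3)
Step 5: ant0:(0,3)->S->(1,3) | ant1:(1,3)->N->(0,3) | ant2:(1,3)->N->(0,3)
  grid max=10 at (1,3)
Final grid:
  0 0 0 9
  0 0 0 10
  0 0 0 0
  0 0 0 0
Max pheromone 10 at (1,3)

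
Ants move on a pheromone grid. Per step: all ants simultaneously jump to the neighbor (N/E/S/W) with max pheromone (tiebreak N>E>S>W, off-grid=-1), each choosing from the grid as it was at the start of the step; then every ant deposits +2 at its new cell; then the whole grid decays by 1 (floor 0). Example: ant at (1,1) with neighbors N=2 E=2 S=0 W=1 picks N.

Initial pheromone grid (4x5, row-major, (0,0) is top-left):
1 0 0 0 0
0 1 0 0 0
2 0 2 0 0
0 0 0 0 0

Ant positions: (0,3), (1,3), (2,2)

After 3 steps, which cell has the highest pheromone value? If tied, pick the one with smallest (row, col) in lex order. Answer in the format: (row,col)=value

Answer: (0,3)=3

Derivation:
Step 1: ant0:(0,3)->E->(0,4) | ant1:(1,3)->N->(0,3) | ant2:(2,2)->N->(1,2)
  grid max=1 at (0,3)
Step 2: ant0:(0,4)->W->(0,3) | ant1:(0,3)->E->(0,4) | ant2:(1,2)->S->(2,2)
  grid max=2 at (0,3)
Step 3: ant0:(0,3)->E->(0,4) | ant1:(0,4)->W->(0,3) | ant2:(2,2)->N->(1,2)
  grid max=3 at (0,3)
Final grid:
  0 0 0 3 3
  0 0 1 0 0
  0 0 1 0 0
  0 0 0 0 0
Max pheromone 3 at (0,3)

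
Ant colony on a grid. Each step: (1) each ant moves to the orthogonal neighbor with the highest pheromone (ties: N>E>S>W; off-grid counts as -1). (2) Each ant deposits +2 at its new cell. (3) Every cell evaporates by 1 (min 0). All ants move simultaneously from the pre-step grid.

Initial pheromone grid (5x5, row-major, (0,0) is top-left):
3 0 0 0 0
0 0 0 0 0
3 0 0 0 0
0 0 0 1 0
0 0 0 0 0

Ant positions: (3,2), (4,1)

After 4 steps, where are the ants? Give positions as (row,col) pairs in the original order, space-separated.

Step 1: ant0:(3,2)->E->(3,3) | ant1:(4,1)->N->(3,1)
  grid max=2 at (0,0)
Step 2: ant0:(3,3)->N->(2,3) | ant1:(3,1)->N->(2,1)
  grid max=1 at (0,0)
Step 3: ant0:(2,3)->S->(3,3) | ant1:(2,1)->W->(2,0)
  grid max=2 at (2,0)
Step 4: ant0:(3,3)->N->(2,3) | ant1:(2,0)->N->(1,0)
  grid max=1 at (1,0)

(2,3) (1,0)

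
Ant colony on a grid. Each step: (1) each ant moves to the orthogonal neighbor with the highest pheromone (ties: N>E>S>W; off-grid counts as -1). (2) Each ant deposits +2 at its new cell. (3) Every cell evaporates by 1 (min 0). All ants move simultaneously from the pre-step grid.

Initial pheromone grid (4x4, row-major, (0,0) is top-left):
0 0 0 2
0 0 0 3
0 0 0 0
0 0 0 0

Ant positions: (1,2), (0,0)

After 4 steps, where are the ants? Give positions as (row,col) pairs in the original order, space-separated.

Step 1: ant0:(1,2)->E->(1,3) | ant1:(0,0)->E->(0,1)
  grid max=4 at (1,3)
Step 2: ant0:(1,3)->N->(0,3) | ant1:(0,1)->E->(0,2)
  grid max=3 at (1,3)
Step 3: ant0:(0,3)->S->(1,3) | ant1:(0,2)->E->(0,3)
  grid max=4 at (1,3)
Step 4: ant0:(1,3)->N->(0,3) | ant1:(0,3)->S->(1,3)
  grid max=5 at (1,3)

(0,3) (1,3)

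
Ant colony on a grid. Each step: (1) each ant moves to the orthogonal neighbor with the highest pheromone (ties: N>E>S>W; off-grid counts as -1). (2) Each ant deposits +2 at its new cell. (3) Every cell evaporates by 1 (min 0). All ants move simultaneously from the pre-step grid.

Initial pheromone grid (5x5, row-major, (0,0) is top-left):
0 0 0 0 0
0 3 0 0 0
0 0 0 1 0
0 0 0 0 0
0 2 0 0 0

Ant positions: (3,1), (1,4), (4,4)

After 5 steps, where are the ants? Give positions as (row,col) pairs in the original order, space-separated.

Step 1: ant0:(3,1)->S->(4,1) | ant1:(1,4)->N->(0,4) | ant2:(4,4)->N->(3,4)
  grid max=3 at (4,1)
Step 2: ant0:(4,1)->N->(3,1) | ant1:(0,4)->S->(1,4) | ant2:(3,4)->N->(2,4)
  grid max=2 at (4,1)
Step 3: ant0:(3,1)->S->(4,1) | ant1:(1,4)->S->(2,4) | ant2:(2,4)->N->(1,4)
  grid max=3 at (4,1)
Step 4: ant0:(4,1)->N->(3,1) | ant1:(2,4)->N->(1,4) | ant2:(1,4)->S->(2,4)
  grid max=3 at (1,4)
Step 5: ant0:(3,1)->S->(4,1) | ant1:(1,4)->S->(2,4) | ant2:(2,4)->N->(1,4)
  grid max=4 at (1,4)

(4,1) (2,4) (1,4)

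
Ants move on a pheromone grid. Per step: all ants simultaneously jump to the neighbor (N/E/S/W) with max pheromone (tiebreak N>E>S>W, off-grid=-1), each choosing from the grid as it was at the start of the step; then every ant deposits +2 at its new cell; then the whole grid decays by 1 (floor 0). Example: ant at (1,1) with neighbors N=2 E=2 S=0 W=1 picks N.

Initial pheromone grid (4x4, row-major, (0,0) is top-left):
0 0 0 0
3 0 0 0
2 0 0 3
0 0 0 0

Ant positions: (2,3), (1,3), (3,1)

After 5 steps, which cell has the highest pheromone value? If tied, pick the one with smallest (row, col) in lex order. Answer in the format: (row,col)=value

Answer: (2,3)=8

Derivation:
Step 1: ant0:(2,3)->N->(1,3) | ant1:(1,3)->S->(2,3) | ant2:(3,1)->N->(2,1)
  grid max=4 at (2,3)
Step 2: ant0:(1,3)->S->(2,3) | ant1:(2,3)->N->(1,3) | ant2:(2,1)->W->(2,0)
  grid max=5 at (2,3)
Step 3: ant0:(2,3)->N->(1,3) | ant1:(1,3)->S->(2,3) | ant2:(2,0)->N->(1,0)
  grid max=6 at (2,3)
Step 4: ant0:(1,3)->S->(2,3) | ant1:(2,3)->N->(1,3) | ant2:(1,0)->S->(2,0)
  grid max=7 at (2,3)
Step 5: ant0:(2,3)->N->(1,3) | ant1:(1,3)->S->(2,3) | ant2:(2,0)->N->(1,0)
  grid max=8 at (2,3)
Final grid:
  0 0 0 0
  2 0 0 5
  1 0 0 8
  0 0 0 0
Max pheromone 8 at (2,3)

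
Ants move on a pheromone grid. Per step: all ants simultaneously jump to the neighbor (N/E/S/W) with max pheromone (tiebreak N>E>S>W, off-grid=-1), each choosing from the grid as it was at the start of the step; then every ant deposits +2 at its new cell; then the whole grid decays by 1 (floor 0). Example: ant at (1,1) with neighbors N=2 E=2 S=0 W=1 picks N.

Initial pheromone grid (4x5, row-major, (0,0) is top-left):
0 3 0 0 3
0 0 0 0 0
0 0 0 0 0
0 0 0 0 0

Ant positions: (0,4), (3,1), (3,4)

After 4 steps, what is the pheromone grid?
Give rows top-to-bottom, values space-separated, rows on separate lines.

After step 1: ants at (1,4),(2,1),(2,4)
  0 2 0 0 2
  0 0 0 0 1
  0 1 0 0 1
  0 0 0 0 0
After step 2: ants at (0,4),(1,1),(1,4)
  0 1 0 0 3
  0 1 0 0 2
  0 0 0 0 0
  0 0 0 0 0
After step 3: ants at (1,4),(0,1),(0,4)
  0 2 0 0 4
  0 0 0 0 3
  0 0 0 0 0
  0 0 0 0 0
After step 4: ants at (0,4),(0,2),(1,4)
  0 1 1 0 5
  0 0 0 0 4
  0 0 0 0 0
  0 0 0 0 0

0 1 1 0 5
0 0 0 0 4
0 0 0 0 0
0 0 0 0 0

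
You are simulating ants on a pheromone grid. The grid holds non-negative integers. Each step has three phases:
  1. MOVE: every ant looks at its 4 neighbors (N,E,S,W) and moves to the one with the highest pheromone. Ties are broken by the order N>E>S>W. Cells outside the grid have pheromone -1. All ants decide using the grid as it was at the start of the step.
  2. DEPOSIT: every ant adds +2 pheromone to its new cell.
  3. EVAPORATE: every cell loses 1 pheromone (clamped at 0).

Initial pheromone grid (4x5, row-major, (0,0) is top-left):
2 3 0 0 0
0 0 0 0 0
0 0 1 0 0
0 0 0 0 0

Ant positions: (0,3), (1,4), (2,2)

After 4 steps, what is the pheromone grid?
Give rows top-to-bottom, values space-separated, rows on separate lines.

After step 1: ants at (0,4),(0,4),(1,2)
  1 2 0 0 3
  0 0 1 0 0
  0 0 0 0 0
  0 0 0 0 0
After step 2: ants at (1,4),(1,4),(0,2)
  0 1 1 0 2
  0 0 0 0 3
  0 0 0 0 0
  0 0 0 0 0
After step 3: ants at (0,4),(0,4),(0,1)
  0 2 0 0 5
  0 0 0 0 2
  0 0 0 0 0
  0 0 0 0 0
After step 4: ants at (1,4),(1,4),(0,2)
  0 1 1 0 4
  0 0 0 0 5
  0 0 0 0 0
  0 0 0 0 0

0 1 1 0 4
0 0 0 0 5
0 0 0 0 0
0 0 0 0 0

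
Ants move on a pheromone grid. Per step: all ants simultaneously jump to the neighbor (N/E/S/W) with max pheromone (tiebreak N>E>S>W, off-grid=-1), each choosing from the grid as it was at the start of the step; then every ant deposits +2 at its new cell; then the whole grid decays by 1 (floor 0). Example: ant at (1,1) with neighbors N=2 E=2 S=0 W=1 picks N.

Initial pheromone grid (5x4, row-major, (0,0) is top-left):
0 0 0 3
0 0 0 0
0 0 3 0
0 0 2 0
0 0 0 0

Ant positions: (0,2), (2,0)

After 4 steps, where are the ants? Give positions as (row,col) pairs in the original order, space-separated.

Step 1: ant0:(0,2)->E->(0,3) | ant1:(2,0)->N->(1,0)
  grid max=4 at (0,3)
Step 2: ant0:(0,3)->S->(1,3) | ant1:(1,0)->N->(0,0)
  grid max=3 at (0,3)
Step 3: ant0:(1,3)->N->(0,3) | ant1:(0,0)->E->(0,1)
  grid max=4 at (0,3)
Step 4: ant0:(0,3)->S->(1,3) | ant1:(0,1)->E->(0,2)
  grid max=3 at (0,3)

(1,3) (0,2)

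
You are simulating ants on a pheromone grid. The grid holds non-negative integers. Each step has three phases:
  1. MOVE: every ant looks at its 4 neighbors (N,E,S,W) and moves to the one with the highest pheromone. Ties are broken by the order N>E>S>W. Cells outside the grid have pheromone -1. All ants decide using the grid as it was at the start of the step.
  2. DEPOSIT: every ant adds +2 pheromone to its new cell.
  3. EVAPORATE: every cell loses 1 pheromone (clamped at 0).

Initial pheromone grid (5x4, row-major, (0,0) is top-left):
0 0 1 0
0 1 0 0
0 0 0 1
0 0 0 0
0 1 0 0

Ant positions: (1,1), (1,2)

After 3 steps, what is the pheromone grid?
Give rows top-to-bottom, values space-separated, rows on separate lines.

After step 1: ants at (0,1),(0,2)
  0 1 2 0
  0 0 0 0
  0 0 0 0
  0 0 0 0
  0 0 0 0
After step 2: ants at (0,2),(0,1)
  0 2 3 0
  0 0 0 0
  0 0 0 0
  0 0 0 0
  0 0 0 0
After step 3: ants at (0,1),(0,2)
  0 3 4 0
  0 0 0 0
  0 0 0 0
  0 0 0 0
  0 0 0 0

0 3 4 0
0 0 0 0
0 0 0 0
0 0 0 0
0 0 0 0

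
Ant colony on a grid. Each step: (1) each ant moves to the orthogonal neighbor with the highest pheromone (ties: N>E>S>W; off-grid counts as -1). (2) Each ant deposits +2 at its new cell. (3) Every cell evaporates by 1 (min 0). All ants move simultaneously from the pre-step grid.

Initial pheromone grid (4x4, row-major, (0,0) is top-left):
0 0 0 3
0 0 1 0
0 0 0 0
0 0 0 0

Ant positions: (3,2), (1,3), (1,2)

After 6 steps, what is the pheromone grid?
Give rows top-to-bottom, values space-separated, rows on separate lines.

After step 1: ants at (2,2),(0,3),(0,2)
  0 0 1 4
  0 0 0 0
  0 0 1 0
  0 0 0 0
After step 2: ants at (1,2),(0,2),(0,3)
  0 0 2 5
  0 0 1 0
  0 0 0 0
  0 0 0 0
After step 3: ants at (0,2),(0,3),(0,2)
  0 0 5 6
  0 0 0 0
  0 0 0 0
  0 0 0 0
After step 4: ants at (0,3),(0,2),(0,3)
  0 0 6 9
  0 0 0 0
  0 0 0 0
  0 0 0 0
After step 5: ants at (0,2),(0,3),(0,2)
  0 0 9 10
  0 0 0 0
  0 0 0 0
  0 0 0 0
After step 6: ants at (0,3),(0,2),(0,3)
  0 0 10 13
  0 0 0 0
  0 0 0 0
  0 0 0 0

0 0 10 13
0 0 0 0
0 0 0 0
0 0 0 0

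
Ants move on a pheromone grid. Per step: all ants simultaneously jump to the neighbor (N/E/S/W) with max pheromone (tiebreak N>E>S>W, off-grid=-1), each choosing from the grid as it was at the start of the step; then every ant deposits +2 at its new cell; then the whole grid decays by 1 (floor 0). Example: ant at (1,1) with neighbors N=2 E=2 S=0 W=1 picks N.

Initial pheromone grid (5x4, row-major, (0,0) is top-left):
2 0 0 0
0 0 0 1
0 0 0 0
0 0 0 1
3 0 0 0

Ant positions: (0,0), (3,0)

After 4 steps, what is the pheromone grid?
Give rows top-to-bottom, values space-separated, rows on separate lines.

After step 1: ants at (0,1),(4,0)
  1 1 0 0
  0 0 0 0
  0 0 0 0
  0 0 0 0
  4 0 0 0
After step 2: ants at (0,0),(3,0)
  2 0 0 0
  0 0 0 0
  0 0 0 0
  1 0 0 0
  3 0 0 0
After step 3: ants at (0,1),(4,0)
  1 1 0 0
  0 0 0 0
  0 0 0 0
  0 0 0 0
  4 0 0 0
After step 4: ants at (0,0),(3,0)
  2 0 0 0
  0 0 0 0
  0 0 0 0
  1 0 0 0
  3 0 0 0

2 0 0 0
0 0 0 0
0 0 0 0
1 0 0 0
3 0 0 0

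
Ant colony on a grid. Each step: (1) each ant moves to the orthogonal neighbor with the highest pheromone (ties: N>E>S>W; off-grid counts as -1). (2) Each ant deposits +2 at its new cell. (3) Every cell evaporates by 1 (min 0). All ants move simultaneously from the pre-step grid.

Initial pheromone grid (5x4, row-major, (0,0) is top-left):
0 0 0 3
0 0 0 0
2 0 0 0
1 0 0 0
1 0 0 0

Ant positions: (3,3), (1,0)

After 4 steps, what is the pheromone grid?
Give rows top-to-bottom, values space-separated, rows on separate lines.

After step 1: ants at (2,3),(2,0)
  0 0 0 2
  0 0 0 0
  3 0 0 1
  0 0 0 0
  0 0 0 0
After step 2: ants at (1,3),(1,0)
  0 0 0 1
  1 0 0 1
  2 0 0 0
  0 0 0 0
  0 0 0 0
After step 3: ants at (0,3),(2,0)
  0 0 0 2
  0 0 0 0
  3 0 0 0
  0 0 0 0
  0 0 0 0
After step 4: ants at (1,3),(1,0)
  0 0 0 1
  1 0 0 1
  2 0 0 0
  0 0 0 0
  0 0 0 0

0 0 0 1
1 0 0 1
2 0 0 0
0 0 0 0
0 0 0 0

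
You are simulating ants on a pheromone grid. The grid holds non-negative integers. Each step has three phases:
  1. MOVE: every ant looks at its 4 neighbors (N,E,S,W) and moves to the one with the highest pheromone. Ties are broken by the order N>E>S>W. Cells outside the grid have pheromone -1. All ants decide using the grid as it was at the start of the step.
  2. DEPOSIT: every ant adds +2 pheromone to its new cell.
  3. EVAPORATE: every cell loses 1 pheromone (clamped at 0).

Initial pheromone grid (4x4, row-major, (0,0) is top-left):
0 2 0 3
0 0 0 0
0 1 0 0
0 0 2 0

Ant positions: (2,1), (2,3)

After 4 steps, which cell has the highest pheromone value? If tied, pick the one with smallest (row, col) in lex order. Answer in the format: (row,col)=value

Step 1: ant0:(2,1)->N->(1,1) | ant1:(2,3)->N->(1,3)
  grid max=2 at (0,3)
Step 2: ant0:(1,1)->N->(0,1) | ant1:(1,3)->N->(0,3)
  grid max=3 at (0,3)
Step 3: ant0:(0,1)->E->(0,2) | ant1:(0,3)->S->(1,3)
  grid max=2 at (0,3)
Step 4: ant0:(0,2)->E->(0,3) | ant1:(1,3)->N->(0,3)
  grid max=5 at (0,3)
Final grid:
  0 0 0 5
  0 0 0 0
  0 0 0 0
  0 0 0 0
Max pheromone 5 at (0,3)

Answer: (0,3)=5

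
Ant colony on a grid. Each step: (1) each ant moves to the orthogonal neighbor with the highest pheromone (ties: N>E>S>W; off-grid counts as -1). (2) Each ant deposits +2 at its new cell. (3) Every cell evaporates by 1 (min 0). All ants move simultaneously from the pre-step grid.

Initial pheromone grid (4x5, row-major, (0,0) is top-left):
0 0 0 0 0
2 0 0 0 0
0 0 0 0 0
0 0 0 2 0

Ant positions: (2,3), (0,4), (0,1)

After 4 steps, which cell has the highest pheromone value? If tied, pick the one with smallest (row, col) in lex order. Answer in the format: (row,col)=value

Answer: (0,3)=3

Derivation:
Step 1: ant0:(2,3)->S->(3,3) | ant1:(0,4)->S->(1,4) | ant2:(0,1)->E->(0,2)
  grid max=3 at (3,3)
Step 2: ant0:(3,3)->N->(2,3) | ant1:(1,4)->N->(0,4) | ant2:(0,2)->E->(0,3)
  grid max=2 at (3,3)
Step 3: ant0:(2,3)->S->(3,3) | ant1:(0,4)->W->(0,3) | ant2:(0,3)->E->(0,4)
  grid max=3 at (3,3)
Step 4: ant0:(3,3)->N->(2,3) | ant1:(0,3)->E->(0,4) | ant2:(0,4)->W->(0,3)
  grid max=3 at (0,3)
Final grid:
  0 0 0 3 3
  0 0 0 0 0
  0 0 0 1 0
  0 0 0 2 0
Max pheromone 3 at (0,3)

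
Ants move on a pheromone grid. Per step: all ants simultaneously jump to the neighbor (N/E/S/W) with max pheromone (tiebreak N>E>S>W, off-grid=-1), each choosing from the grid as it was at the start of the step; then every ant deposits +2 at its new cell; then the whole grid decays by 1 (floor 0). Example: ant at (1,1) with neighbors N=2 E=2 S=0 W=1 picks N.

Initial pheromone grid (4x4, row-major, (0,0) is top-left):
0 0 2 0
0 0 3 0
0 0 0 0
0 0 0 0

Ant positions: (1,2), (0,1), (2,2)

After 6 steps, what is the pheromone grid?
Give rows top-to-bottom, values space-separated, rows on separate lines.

After step 1: ants at (0,2),(0,2),(1,2)
  0 0 5 0
  0 0 4 0
  0 0 0 0
  0 0 0 0
After step 2: ants at (1,2),(1,2),(0,2)
  0 0 6 0
  0 0 7 0
  0 0 0 0
  0 0 0 0
After step 3: ants at (0,2),(0,2),(1,2)
  0 0 9 0
  0 0 8 0
  0 0 0 0
  0 0 0 0
After step 4: ants at (1,2),(1,2),(0,2)
  0 0 10 0
  0 0 11 0
  0 0 0 0
  0 0 0 0
After step 5: ants at (0,2),(0,2),(1,2)
  0 0 13 0
  0 0 12 0
  0 0 0 0
  0 0 0 0
After step 6: ants at (1,2),(1,2),(0,2)
  0 0 14 0
  0 0 15 0
  0 0 0 0
  0 0 0 0

0 0 14 0
0 0 15 0
0 0 0 0
0 0 0 0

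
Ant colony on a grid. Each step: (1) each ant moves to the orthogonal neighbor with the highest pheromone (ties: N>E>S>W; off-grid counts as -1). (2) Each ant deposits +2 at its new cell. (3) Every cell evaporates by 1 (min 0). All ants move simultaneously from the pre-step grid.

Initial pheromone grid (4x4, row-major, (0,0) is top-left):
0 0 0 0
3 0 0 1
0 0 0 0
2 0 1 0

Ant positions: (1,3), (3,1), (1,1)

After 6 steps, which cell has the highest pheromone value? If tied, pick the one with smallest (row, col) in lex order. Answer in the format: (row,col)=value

Answer: (1,0)=7

Derivation:
Step 1: ant0:(1,3)->N->(0,3) | ant1:(3,1)->W->(3,0) | ant2:(1,1)->W->(1,0)
  grid max=4 at (1,0)
Step 2: ant0:(0,3)->S->(1,3) | ant1:(3,0)->N->(2,0) | ant2:(1,0)->N->(0,0)
  grid max=3 at (1,0)
Step 3: ant0:(1,3)->N->(0,3) | ant1:(2,0)->N->(1,0) | ant2:(0,0)->S->(1,0)
  grid max=6 at (1,0)
Step 4: ant0:(0,3)->S->(1,3) | ant1:(1,0)->N->(0,0) | ant2:(1,0)->N->(0,0)
  grid max=5 at (1,0)
Step 5: ant0:(1,3)->N->(0,3) | ant1:(0,0)->S->(1,0) | ant2:(0,0)->S->(1,0)
  grid max=8 at (1,0)
Step 6: ant0:(0,3)->S->(1,3) | ant1:(1,0)->N->(0,0) | ant2:(1,0)->N->(0,0)
  grid max=7 at (1,0)
Final grid:
  5 0 0 0
  7 0 0 1
  0 0 0 0
  0 0 0 0
Max pheromone 7 at (1,0)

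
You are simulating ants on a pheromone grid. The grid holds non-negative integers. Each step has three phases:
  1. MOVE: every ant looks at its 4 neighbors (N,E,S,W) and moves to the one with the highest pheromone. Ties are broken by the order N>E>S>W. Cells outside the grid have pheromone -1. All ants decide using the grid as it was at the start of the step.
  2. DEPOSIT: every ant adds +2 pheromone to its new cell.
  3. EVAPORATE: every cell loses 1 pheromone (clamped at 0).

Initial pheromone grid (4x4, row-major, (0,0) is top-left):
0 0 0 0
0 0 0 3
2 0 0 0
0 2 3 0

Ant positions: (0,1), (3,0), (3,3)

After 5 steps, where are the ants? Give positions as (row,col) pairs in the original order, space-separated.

Step 1: ant0:(0,1)->E->(0,2) | ant1:(3,0)->N->(2,0) | ant2:(3,3)->W->(3,2)
  grid max=4 at (3,2)
Step 2: ant0:(0,2)->E->(0,3) | ant1:(2,0)->N->(1,0) | ant2:(3,2)->W->(3,1)
  grid max=3 at (3,2)
Step 3: ant0:(0,3)->S->(1,3) | ant1:(1,0)->S->(2,0) | ant2:(3,1)->E->(3,2)
  grid max=4 at (3,2)
Step 4: ant0:(1,3)->N->(0,3) | ant1:(2,0)->N->(1,0) | ant2:(3,2)->W->(3,1)
  grid max=3 at (3,2)
Step 5: ant0:(0,3)->S->(1,3) | ant1:(1,0)->S->(2,0) | ant2:(3,1)->E->(3,2)
  grid max=4 at (3,2)

(1,3) (2,0) (3,2)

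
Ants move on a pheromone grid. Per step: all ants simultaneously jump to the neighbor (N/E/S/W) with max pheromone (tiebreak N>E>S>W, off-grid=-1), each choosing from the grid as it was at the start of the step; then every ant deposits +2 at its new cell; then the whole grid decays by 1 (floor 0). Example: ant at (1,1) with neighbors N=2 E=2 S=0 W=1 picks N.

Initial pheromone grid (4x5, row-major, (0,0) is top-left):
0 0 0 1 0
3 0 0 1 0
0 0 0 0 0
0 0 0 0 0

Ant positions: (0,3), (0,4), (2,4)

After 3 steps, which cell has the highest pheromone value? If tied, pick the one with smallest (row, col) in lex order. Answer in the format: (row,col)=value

Step 1: ant0:(0,3)->S->(1,3) | ant1:(0,4)->W->(0,3) | ant2:(2,4)->N->(1,4)
  grid max=2 at (0,3)
Step 2: ant0:(1,3)->N->(0,3) | ant1:(0,3)->S->(1,3) | ant2:(1,4)->W->(1,3)
  grid max=5 at (1,3)
Step 3: ant0:(0,3)->S->(1,3) | ant1:(1,3)->N->(0,3) | ant2:(1,3)->N->(0,3)
  grid max=6 at (0,3)
Final grid:
  0 0 0 6 0
  0 0 0 6 0
  0 0 0 0 0
  0 0 0 0 0
Max pheromone 6 at (0,3)

Answer: (0,3)=6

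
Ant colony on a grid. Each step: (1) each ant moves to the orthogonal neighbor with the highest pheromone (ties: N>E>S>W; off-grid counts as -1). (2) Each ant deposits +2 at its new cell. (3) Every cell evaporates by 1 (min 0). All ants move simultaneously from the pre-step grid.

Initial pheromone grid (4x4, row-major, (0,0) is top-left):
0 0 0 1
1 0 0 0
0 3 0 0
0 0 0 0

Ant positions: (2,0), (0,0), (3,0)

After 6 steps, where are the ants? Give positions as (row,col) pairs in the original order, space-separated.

Step 1: ant0:(2,0)->E->(2,1) | ant1:(0,0)->S->(1,0) | ant2:(3,0)->N->(2,0)
  grid max=4 at (2,1)
Step 2: ant0:(2,1)->W->(2,0) | ant1:(1,0)->S->(2,0) | ant2:(2,0)->E->(2,1)
  grid max=5 at (2,1)
Step 3: ant0:(2,0)->E->(2,1) | ant1:(2,0)->E->(2,1) | ant2:(2,1)->W->(2,0)
  grid max=8 at (2,1)
Step 4: ant0:(2,1)->W->(2,0) | ant1:(2,1)->W->(2,0) | ant2:(2,0)->E->(2,1)
  grid max=9 at (2,1)
Step 5: ant0:(2,0)->E->(2,1) | ant1:(2,0)->E->(2,1) | ant2:(2,1)->W->(2,0)
  grid max=12 at (2,1)
Step 6: ant0:(2,1)->W->(2,0) | ant1:(2,1)->W->(2,0) | ant2:(2,0)->E->(2,1)
  grid max=13 at (2,1)

(2,0) (2,0) (2,1)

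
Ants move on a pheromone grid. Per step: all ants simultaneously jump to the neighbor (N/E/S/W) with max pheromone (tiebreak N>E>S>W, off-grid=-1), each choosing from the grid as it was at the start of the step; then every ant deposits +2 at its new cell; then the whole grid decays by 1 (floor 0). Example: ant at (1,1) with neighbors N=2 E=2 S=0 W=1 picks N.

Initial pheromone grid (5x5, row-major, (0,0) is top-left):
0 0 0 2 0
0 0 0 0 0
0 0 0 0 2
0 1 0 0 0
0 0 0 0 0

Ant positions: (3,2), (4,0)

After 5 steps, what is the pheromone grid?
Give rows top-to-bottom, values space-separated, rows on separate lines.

After step 1: ants at (3,1),(3,0)
  0 0 0 1 0
  0 0 0 0 0
  0 0 0 0 1
  1 2 0 0 0
  0 0 0 0 0
After step 2: ants at (3,0),(3,1)
  0 0 0 0 0
  0 0 0 0 0
  0 0 0 0 0
  2 3 0 0 0
  0 0 0 0 0
After step 3: ants at (3,1),(3,0)
  0 0 0 0 0
  0 0 0 0 0
  0 0 0 0 0
  3 4 0 0 0
  0 0 0 0 0
After step 4: ants at (3,0),(3,1)
  0 0 0 0 0
  0 0 0 0 0
  0 0 0 0 0
  4 5 0 0 0
  0 0 0 0 0
After step 5: ants at (3,1),(3,0)
  0 0 0 0 0
  0 0 0 0 0
  0 0 0 0 0
  5 6 0 0 0
  0 0 0 0 0

0 0 0 0 0
0 0 0 0 0
0 0 0 0 0
5 6 0 0 0
0 0 0 0 0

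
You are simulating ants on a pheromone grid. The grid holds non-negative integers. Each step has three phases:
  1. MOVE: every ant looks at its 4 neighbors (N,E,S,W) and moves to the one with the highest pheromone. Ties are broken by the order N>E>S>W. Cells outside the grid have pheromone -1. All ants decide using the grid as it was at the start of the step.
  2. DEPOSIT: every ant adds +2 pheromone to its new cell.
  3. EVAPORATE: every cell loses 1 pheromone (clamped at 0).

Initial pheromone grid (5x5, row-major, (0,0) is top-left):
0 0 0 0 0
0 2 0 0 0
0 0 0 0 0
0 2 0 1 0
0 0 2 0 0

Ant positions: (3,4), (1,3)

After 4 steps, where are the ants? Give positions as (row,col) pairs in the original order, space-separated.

Step 1: ant0:(3,4)->W->(3,3) | ant1:(1,3)->N->(0,3)
  grid max=2 at (3,3)
Step 2: ant0:(3,3)->N->(2,3) | ant1:(0,3)->E->(0,4)
  grid max=1 at (0,4)
Step 3: ant0:(2,3)->S->(3,3) | ant1:(0,4)->S->(1,4)
  grid max=2 at (3,3)
Step 4: ant0:(3,3)->N->(2,3) | ant1:(1,4)->N->(0,4)
  grid max=1 at (0,4)

(2,3) (0,4)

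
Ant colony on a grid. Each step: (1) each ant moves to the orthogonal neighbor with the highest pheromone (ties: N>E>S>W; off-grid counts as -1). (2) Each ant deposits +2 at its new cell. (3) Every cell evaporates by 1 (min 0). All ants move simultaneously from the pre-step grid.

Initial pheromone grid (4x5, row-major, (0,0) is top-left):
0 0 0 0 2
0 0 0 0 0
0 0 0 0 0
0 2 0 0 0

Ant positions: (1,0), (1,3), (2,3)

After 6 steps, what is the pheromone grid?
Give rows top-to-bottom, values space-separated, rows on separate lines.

After step 1: ants at (0,0),(0,3),(1,3)
  1 0 0 1 1
  0 0 0 1 0
  0 0 0 0 0
  0 1 0 0 0
After step 2: ants at (0,1),(0,4),(0,3)
  0 1 0 2 2
  0 0 0 0 0
  0 0 0 0 0
  0 0 0 0 0
After step 3: ants at (0,2),(0,3),(0,4)
  0 0 1 3 3
  0 0 0 0 0
  0 0 0 0 0
  0 0 0 0 0
After step 4: ants at (0,3),(0,4),(0,3)
  0 0 0 6 4
  0 0 0 0 0
  0 0 0 0 0
  0 0 0 0 0
After step 5: ants at (0,4),(0,3),(0,4)
  0 0 0 7 7
  0 0 0 0 0
  0 0 0 0 0
  0 0 0 0 0
After step 6: ants at (0,3),(0,4),(0,3)
  0 0 0 10 8
  0 0 0 0 0
  0 0 0 0 0
  0 0 0 0 0

0 0 0 10 8
0 0 0 0 0
0 0 0 0 0
0 0 0 0 0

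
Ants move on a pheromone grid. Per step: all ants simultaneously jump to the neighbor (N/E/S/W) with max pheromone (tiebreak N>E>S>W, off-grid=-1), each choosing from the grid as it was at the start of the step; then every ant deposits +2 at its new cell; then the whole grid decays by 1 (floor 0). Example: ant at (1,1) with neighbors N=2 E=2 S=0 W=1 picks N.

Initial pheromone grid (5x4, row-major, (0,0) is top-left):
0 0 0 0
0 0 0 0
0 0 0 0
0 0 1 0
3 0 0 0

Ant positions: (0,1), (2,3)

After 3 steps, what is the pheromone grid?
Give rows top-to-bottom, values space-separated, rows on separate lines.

After step 1: ants at (0,2),(1,3)
  0 0 1 0
  0 0 0 1
  0 0 0 0
  0 0 0 0
  2 0 0 0
After step 2: ants at (0,3),(0,3)
  0 0 0 3
  0 0 0 0
  0 0 0 0
  0 0 0 0
  1 0 0 0
After step 3: ants at (1,3),(1,3)
  0 0 0 2
  0 0 0 3
  0 0 0 0
  0 0 0 0
  0 0 0 0

0 0 0 2
0 0 0 3
0 0 0 0
0 0 0 0
0 0 0 0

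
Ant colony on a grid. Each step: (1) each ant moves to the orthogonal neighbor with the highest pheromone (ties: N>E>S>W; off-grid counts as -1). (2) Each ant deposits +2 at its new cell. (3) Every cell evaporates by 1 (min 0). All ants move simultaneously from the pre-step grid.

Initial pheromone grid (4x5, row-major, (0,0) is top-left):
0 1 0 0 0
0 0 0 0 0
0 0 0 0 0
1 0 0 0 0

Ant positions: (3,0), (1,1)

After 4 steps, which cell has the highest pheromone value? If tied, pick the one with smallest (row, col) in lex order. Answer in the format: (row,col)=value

Step 1: ant0:(3,0)->N->(2,0) | ant1:(1,1)->N->(0,1)
  grid max=2 at (0,1)
Step 2: ant0:(2,0)->N->(1,0) | ant1:(0,1)->E->(0,2)
  grid max=1 at (0,1)
Step 3: ant0:(1,0)->N->(0,0) | ant1:(0,2)->W->(0,1)
  grid max=2 at (0,1)
Step 4: ant0:(0,0)->E->(0,1) | ant1:(0,1)->W->(0,0)
  grid max=3 at (0,1)
Final grid:
  2 3 0 0 0
  0 0 0 0 0
  0 0 0 0 0
  0 0 0 0 0
Max pheromone 3 at (0,1)

Answer: (0,1)=3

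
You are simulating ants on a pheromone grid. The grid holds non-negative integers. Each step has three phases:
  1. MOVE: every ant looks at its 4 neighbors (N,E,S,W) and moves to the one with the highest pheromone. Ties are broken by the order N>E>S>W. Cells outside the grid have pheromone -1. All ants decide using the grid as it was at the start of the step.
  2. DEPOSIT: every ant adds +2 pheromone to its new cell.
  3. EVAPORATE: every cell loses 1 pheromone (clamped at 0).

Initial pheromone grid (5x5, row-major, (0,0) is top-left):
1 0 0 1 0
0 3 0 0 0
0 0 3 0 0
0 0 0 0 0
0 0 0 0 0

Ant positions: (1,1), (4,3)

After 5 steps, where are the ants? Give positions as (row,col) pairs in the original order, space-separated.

Step 1: ant0:(1,1)->N->(0,1) | ant1:(4,3)->N->(3,3)
  grid max=2 at (1,1)
Step 2: ant0:(0,1)->S->(1,1) | ant1:(3,3)->N->(2,3)
  grid max=3 at (1,1)
Step 3: ant0:(1,1)->N->(0,1) | ant1:(2,3)->W->(2,2)
  grid max=2 at (1,1)
Step 4: ant0:(0,1)->S->(1,1) | ant1:(2,2)->N->(1,2)
  grid max=3 at (1,1)
Step 5: ant0:(1,1)->E->(1,2) | ant1:(1,2)->W->(1,1)
  grid max=4 at (1,1)

(1,2) (1,1)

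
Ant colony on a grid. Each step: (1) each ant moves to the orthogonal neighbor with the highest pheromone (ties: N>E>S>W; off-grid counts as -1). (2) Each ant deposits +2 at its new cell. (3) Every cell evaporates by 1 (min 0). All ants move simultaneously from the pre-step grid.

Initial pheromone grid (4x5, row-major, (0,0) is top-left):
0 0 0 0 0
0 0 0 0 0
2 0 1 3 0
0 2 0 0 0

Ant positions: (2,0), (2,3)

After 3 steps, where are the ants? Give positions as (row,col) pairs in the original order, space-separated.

Step 1: ant0:(2,0)->N->(1,0) | ant1:(2,3)->W->(2,2)
  grid max=2 at (2,2)
Step 2: ant0:(1,0)->S->(2,0) | ant1:(2,2)->E->(2,3)
  grid max=3 at (2,3)
Step 3: ant0:(2,0)->N->(1,0) | ant1:(2,3)->W->(2,2)
  grid max=2 at (2,2)

(1,0) (2,2)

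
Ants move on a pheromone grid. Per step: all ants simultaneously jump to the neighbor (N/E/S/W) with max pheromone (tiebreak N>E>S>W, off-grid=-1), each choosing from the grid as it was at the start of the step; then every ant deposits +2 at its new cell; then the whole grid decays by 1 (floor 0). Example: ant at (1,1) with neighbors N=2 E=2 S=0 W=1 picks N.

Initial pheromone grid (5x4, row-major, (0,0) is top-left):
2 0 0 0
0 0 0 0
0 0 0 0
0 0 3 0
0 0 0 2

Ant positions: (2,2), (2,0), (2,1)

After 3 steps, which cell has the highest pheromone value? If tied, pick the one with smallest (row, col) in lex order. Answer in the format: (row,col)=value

Answer: (3,2)=4

Derivation:
Step 1: ant0:(2,2)->S->(3,2) | ant1:(2,0)->N->(1,0) | ant2:(2,1)->N->(1,1)
  grid max=4 at (3,2)
Step 2: ant0:(3,2)->N->(2,2) | ant1:(1,0)->N->(0,0) | ant2:(1,1)->W->(1,0)
  grid max=3 at (3,2)
Step 3: ant0:(2,2)->S->(3,2) | ant1:(0,0)->S->(1,0) | ant2:(1,0)->N->(0,0)
  grid max=4 at (3,2)
Final grid:
  3 0 0 0
  3 0 0 0
  0 0 0 0
  0 0 4 0
  0 0 0 0
Max pheromone 4 at (3,2)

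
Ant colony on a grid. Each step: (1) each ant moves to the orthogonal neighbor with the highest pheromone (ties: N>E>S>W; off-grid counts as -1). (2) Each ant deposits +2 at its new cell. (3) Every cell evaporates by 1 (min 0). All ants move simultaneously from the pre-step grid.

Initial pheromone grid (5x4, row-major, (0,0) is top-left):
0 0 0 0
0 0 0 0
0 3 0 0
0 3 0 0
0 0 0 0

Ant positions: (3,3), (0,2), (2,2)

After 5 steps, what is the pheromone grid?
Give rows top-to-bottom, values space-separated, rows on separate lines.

After step 1: ants at (2,3),(0,3),(2,1)
  0 0 0 1
  0 0 0 0
  0 4 0 1
  0 2 0 0
  0 0 0 0
After step 2: ants at (1,3),(1,3),(3,1)
  0 0 0 0
  0 0 0 3
  0 3 0 0
  0 3 0 0
  0 0 0 0
After step 3: ants at (0,3),(0,3),(2,1)
  0 0 0 3
  0 0 0 2
  0 4 0 0
  0 2 0 0
  0 0 0 0
After step 4: ants at (1,3),(1,3),(3,1)
  0 0 0 2
  0 0 0 5
  0 3 0 0
  0 3 0 0
  0 0 0 0
After step 5: ants at (0,3),(0,3),(2,1)
  0 0 0 5
  0 0 0 4
  0 4 0 0
  0 2 0 0
  0 0 0 0

0 0 0 5
0 0 0 4
0 4 0 0
0 2 0 0
0 0 0 0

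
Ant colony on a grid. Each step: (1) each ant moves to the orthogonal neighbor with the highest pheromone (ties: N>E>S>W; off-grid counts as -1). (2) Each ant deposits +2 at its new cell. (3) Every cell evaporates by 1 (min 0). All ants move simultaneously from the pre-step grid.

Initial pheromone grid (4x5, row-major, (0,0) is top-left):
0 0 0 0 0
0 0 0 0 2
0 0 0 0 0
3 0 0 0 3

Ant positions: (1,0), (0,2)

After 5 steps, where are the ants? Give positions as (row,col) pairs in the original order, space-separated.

Step 1: ant0:(1,0)->N->(0,0) | ant1:(0,2)->E->(0,3)
  grid max=2 at (3,0)
Step 2: ant0:(0,0)->E->(0,1) | ant1:(0,3)->E->(0,4)
  grid max=1 at (0,1)
Step 3: ant0:(0,1)->E->(0,2) | ant1:(0,4)->S->(1,4)
  grid max=1 at (0,2)
Step 4: ant0:(0,2)->E->(0,3) | ant1:(1,4)->N->(0,4)
  grid max=1 at (0,3)
Step 5: ant0:(0,3)->E->(0,4) | ant1:(0,4)->W->(0,3)
  grid max=2 at (0,3)

(0,4) (0,3)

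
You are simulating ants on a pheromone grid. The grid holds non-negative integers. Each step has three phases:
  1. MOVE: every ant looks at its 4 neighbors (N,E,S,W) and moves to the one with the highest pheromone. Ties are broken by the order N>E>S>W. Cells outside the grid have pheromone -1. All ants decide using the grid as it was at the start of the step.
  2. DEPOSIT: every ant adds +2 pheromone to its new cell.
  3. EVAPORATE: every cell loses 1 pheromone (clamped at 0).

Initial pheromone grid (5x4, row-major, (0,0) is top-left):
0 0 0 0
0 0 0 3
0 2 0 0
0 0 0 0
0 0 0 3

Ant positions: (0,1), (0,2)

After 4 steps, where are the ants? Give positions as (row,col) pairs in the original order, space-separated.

Step 1: ant0:(0,1)->E->(0,2) | ant1:(0,2)->E->(0,3)
  grid max=2 at (1,3)
Step 2: ant0:(0,2)->E->(0,3) | ant1:(0,3)->S->(1,3)
  grid max=3 at (1,3)
Step 3: ant0:(0,3)->S->(1,3) | ant1:(1,3)->N->(0,3)
  grid max=4 at (1,3)
Step 4: ant0:(1,3)->N->(0,3) | ant1:(0,3)->S->(1,3)
  grid max=5 at (1,3)

(0,3) (1,3)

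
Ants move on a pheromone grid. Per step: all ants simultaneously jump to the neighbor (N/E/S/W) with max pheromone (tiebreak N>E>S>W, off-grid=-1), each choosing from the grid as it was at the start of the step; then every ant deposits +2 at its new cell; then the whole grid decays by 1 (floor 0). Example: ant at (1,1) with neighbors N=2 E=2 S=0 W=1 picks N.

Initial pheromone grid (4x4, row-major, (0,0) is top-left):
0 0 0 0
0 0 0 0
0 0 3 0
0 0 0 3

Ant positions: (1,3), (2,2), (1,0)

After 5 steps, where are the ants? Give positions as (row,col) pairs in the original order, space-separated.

Step 1: ant0:(1,3)->N->(0,3) | ant1:(2,2)->N->(1,2) | ant2:(1,0)->N->(0,0)
  grid max=2 at (2,2)
Step 2: ant0:(0,3)->S->(1,3) | ant1:(1,2)->S->(2,2) | ant2:(0,0)->E->(0,1)
  grid max=3 at (2,2)
Step 3: ant0:(1,3)->N->(0,3) | ant1:(2,2)->N->(1,2) | ant2:(0,1)->E->(0,2)
  grid max=2 at (2,2)
Step 4: ant0:(0,3)->W->(0,2) | ant1:(1,2)->S->(2,2) | ant2:(0,2)->E->(0,3)
  grid max=3 at (2,2)
Step 5: ant0:(0,2)->E->(0,3) | ant1:(2,2)->N->(1,2) | ant2:(0,3)->W->(0,2)
  grid max=3 at (0,2)

(0,3) (1,2) (0,2)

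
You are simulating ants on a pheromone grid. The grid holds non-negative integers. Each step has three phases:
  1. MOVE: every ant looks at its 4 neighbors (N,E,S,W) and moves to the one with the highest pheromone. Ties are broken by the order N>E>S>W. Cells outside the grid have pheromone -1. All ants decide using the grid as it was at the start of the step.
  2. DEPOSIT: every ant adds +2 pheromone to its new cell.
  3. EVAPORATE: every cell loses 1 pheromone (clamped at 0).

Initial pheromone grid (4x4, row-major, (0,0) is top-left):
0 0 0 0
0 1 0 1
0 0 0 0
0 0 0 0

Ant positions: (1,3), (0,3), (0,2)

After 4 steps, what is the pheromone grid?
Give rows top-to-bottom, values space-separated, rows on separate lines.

After step 1: ants at (0,3),(1,3),(0,3)
  0 0 0 3
  0 0 0 2
  0 0 0 0
  0 0 0 0
After step 2: ants at (1,3),(0,3),(1,3)
  0 0 0 4
  0 0 0 5
  0 0 0 0
  0 0 0 0
After step 3: ants at (0,3),(1,3),(0,3)
  0 0 0 7
  0 0 0 6
  0 0 0 0
  0 0 0 0
After step 4: ants at (1,3),(0,3),(1,3)
  0 0 0 8
  0 0 0 9
  0 0 0 0
  0 0 0 0

0 0 0 8
0 0 0 9
0 0 0 0
0 0 0 0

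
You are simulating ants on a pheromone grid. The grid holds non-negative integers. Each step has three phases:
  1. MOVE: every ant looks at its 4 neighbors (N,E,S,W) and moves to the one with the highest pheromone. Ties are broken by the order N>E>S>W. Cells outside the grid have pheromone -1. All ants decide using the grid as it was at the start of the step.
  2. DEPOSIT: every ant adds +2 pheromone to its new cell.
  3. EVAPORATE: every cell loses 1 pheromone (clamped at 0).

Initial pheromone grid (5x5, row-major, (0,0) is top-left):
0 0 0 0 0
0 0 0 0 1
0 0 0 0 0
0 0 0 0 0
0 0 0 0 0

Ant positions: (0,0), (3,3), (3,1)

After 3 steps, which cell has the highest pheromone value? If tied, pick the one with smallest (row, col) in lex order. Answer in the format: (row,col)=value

Answer: (0,3)=3

Derivation:
Step 1: ant0:(0,0)->E->(0,1) | ant1:(3,3)->N->(2,3) | ant2:(3,1)->N->(2,1)
  grid max=1 at (0,1)
Step 2: ant0:(0,1)->E->(0,2) | ant1:(2,3)->N->(1,3) | ant2:(2,1)->N->(1,1)
  grid max=1 at (0,2)
Step 3: ant0:(0,2)->E->(0,3) | ant1:(1,3)->N->(0,3) | ant2:(1,1)->N->(0,1)
  grid max=3 at (0,3)
Final grid:
  0 1 0 3 0
  0 0 0 0 0
  0 0 0 0 0
  0 0 0 0 0
  0 0 0 0 0
Max pheromone 3 at (0,3)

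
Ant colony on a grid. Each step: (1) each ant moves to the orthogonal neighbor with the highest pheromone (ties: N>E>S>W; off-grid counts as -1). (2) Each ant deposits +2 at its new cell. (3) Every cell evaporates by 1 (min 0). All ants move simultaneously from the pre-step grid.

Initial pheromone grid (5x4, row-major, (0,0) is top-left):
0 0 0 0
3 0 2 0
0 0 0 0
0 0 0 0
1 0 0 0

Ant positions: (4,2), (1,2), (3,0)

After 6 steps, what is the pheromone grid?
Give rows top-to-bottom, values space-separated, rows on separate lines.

After step 1: ants at (3,2),(0,2),(4,0)
  0 0 1 0
  2 0 1 0
  0 0 0 0
  0 0 1 0
  2 0 0 0
After step 2: ants at (2,2),(1,2),(3,0)
  0 0 0 0
  1 0 2 0
  0 0 1 0
  1 0 0 0
  1 0 0 0
After step 3: ants at (1,2),(2,2),(4,0)
  0 0 0 0
  0 0 3 0
  0 0 2 0
  0 0 0 0
  2 0 0 0
After step 4: ants at (2,2),(1,2),(3,0)
  0 0 0 0
  0 0 4 0
  0 0 3 0
  1 0 0 0
  1 0 0 0
After step 5: ants at (1,2),(2,2),(4,0)
  0 0 0 0
  0 0 5 0
  0 0 4 0
  0 0 0 0
  2 0 0 0
After step 6: ants at (2,2),(1,2),(3,0)
  0 0 0 0
  0 0 6 0
  0 0 5 0
  1 0 0 0
  1 0 0 0

0 0 0 0
0 0 6 0
0 0 5 0
1 0 0 0
1 0 0 0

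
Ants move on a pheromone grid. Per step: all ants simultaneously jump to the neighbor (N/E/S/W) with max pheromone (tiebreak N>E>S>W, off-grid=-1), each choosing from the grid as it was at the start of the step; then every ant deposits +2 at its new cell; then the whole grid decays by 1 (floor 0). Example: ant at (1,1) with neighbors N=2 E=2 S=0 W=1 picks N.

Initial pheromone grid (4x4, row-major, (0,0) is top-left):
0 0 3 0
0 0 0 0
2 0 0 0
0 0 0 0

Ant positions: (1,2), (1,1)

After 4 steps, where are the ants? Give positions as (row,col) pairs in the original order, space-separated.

Step 1: ant0:(1,2)->N->(0,2) | ant1:(1,1)->N->(0,1)
  grid max=4 at (0,2)
Step 2: ant0:(0,2)->W->(0,1) | ant1:(0,1)->E->(0,2)
  grid max=5 at (0,2)
Step 3: ant0:(0,1)->E->(0,2) | ant1:(0,2)->W->(0,1)
  grid max=6 at (0,2)
Step 4: ant0:(0,2)->W->(0,1) | ant1:(0,1)->E->(0,2)
  grid max=7 at (0,2)

(0,1) (0,2)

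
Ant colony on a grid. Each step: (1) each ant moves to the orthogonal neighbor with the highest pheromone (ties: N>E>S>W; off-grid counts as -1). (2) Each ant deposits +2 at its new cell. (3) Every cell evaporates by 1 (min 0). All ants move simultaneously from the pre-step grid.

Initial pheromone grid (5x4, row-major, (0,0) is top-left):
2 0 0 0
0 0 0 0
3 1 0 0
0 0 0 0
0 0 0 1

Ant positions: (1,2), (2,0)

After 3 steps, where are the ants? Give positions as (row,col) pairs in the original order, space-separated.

Step 1: ant0:(1,2)->N->(0,2) | ant1:(2,0)->E->(2,1)
  grid max=2 at (2,0)
Step 2: ant0:(0,2)->E->(0,3) | ant1:(2,1)->W->(2,0)
  grid max=3 at (2,0)
Step 3: ant0:(0,3)->S->(1,3) | ant1:(2,0)->E->(2,1)
  grid max=2 at (2,0)

(1,3) (2,1)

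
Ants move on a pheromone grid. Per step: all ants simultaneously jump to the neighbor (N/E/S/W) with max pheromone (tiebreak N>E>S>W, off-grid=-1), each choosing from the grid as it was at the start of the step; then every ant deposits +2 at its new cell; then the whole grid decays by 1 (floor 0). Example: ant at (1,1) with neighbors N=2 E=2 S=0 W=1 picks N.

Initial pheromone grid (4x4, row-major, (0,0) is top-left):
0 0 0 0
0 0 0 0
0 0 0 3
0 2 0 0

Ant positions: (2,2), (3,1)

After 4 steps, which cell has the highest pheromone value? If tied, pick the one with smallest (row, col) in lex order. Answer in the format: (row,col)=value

Step 1: ant0:(2,2)->E->(2,3) | ant1:(3,1)->N->(2,1)
  grid max=4 at (2,3)
Step 2: ant0:(2,3)->N->(1,3) | ant1:(2,1)->S->(3,1)
  grid max=3 at (2,3)
Step 3: ant0:(1,3)->S->(2,3) | ant1:(3,1)->N->(2,1)
  grid max=4 at (2,3)
Step 4: ant0:(2,3)->N->(1,3) | ant1:(2,1)->S->(3,1)
  grid max=3 at (2,3)
Final grid:
  0 0 0 0
  0 0 0 1
  0 0 0 3
  0 2 0 0
Max pheromone 3 at (2,3)

Answer: (2,3)=3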